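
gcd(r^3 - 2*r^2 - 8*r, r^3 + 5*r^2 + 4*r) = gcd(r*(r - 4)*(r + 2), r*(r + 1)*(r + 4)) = r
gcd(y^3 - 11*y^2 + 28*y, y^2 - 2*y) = y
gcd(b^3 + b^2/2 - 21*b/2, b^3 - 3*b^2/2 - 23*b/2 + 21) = b^2 + b/2 - 21/2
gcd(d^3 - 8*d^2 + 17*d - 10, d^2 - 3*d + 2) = d^2 - 3*d + 2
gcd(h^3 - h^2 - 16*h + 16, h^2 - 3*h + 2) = h - 1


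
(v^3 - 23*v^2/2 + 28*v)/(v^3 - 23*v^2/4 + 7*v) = 2*(2*v^2 - 23*v + 56)/(4*v^2 - 23*v + 28)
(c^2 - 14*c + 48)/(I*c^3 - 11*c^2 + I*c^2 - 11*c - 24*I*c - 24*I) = I*(-c^2 + 14*c - 48)/(c^3 + c^2*(1 + 11*I) + c*(-24 + 11*I) - 24)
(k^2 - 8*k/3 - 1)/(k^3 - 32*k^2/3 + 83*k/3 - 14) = (3*k + 1)/(3*k^2 - 23*k + 14)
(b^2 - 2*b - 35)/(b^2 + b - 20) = (b - 7)/(b - 4)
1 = 1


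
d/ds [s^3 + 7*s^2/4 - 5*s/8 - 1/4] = 3*s^2 + 7*s/2 - 5/8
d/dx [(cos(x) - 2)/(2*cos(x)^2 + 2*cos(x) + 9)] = (-8*cos(x) + cos(2*x) - 12)*sin(x)/(2*cos(x) + cos(2*x) + 10)^2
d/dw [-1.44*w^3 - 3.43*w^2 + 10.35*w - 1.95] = -4.32*w^2 - 6.86*w + 10.35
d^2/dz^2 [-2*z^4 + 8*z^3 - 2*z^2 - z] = -24*z^2 + 48*z - 4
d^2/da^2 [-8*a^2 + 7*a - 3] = -16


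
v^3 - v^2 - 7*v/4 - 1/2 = (v - 2)*(v + 1/2)^2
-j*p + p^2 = p*(-j + p)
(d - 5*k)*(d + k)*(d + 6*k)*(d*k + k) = d^4*k + 2*d^3*k^2 + d^3*k - 29*d^2*k^3 + 2*d^2*k^2 - 30*d*k^4 - 29*d*k^3 - 30*k^4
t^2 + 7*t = t*(t + 7)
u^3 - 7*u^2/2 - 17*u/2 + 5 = (u - 5)*(u - 1/2)*(u + 2)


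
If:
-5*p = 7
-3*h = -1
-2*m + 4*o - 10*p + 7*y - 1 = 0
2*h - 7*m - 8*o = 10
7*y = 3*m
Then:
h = 1/3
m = 10/3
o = -49/12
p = -7/5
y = 10/7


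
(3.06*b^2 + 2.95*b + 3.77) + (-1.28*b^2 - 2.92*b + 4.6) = 1.78*b^2 + 0.0300000000000002*b + 8.37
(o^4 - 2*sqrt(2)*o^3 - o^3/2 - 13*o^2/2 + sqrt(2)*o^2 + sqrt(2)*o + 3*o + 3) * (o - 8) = o^5 - 17*o^4/2 - 2*sqrt(2)*o^4 - 5*o^3/2 + 17*sqrt(2)*o^3 - 7*sqrt(2)*o^2 + 55*o^2 - 21*o - 8*sqrt(2)*o - 24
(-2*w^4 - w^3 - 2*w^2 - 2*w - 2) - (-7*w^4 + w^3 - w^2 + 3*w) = 5*w^4 - 2*w^3 - w^2 - 5*w - 2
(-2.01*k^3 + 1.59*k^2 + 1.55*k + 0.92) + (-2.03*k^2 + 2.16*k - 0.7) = -2.01*k^3 - 0.44*k^2 + 3.71*k + 0.22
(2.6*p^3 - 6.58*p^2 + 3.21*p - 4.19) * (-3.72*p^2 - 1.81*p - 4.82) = -9.672*p^5 + 19.7716*p^4 - 12.5634*p^3 + 41.4923*p^2 - 7.8883*p + 20.1958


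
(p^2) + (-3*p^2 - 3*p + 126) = -2*p^2 - 3*p + 126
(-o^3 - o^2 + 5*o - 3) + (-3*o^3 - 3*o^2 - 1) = -4*o^3 - 4*o^2 + 5*o - 4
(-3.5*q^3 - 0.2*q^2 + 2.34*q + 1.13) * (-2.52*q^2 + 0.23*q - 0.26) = 8.82*q^5 - 0.301*q^4 - 5.0328*q^3 - 2.2574*q^2 - 0.3485*q - 0.2938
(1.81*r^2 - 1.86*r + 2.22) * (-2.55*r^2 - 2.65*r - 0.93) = -4.6155*r^4 - 0.0534999999999997*r^3 - 2.4153*r^2 - 4.1532*r - 2.0646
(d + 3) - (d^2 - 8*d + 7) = -d^2 + 9*d - 4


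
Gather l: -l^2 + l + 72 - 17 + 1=-l^2 + l + 56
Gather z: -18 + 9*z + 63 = 9*z + 45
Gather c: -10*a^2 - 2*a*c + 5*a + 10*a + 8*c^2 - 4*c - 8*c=-10*a^2 + 15*a + 8*c^2 + c*(-2*a - 12)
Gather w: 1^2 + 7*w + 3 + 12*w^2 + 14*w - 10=12*w^2 + 21*w - 6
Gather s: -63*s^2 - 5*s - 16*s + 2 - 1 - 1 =-63*s^2 - 21*s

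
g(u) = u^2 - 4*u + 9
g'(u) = 2*u - 4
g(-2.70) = 27.09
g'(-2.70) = -9.40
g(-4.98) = 53.72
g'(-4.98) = -13.96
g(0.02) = 8.92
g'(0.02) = -3.96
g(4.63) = 11.92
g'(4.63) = 5.26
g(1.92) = 5.01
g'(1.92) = -0.16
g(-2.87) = 28.72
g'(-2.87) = -9.74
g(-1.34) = 16.16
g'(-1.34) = -6.68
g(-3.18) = 31.83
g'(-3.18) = -10.36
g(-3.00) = 30.00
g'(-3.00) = -10.00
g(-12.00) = 201.00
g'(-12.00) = -28.00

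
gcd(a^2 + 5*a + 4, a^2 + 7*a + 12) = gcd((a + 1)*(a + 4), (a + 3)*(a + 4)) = a + 4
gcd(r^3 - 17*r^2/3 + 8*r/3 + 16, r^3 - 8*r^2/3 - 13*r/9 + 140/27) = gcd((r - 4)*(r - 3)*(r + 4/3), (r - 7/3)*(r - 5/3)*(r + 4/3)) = r + 4/3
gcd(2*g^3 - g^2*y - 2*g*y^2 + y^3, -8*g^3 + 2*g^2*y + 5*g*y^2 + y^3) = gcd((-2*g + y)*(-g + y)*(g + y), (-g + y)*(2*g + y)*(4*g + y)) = -g + y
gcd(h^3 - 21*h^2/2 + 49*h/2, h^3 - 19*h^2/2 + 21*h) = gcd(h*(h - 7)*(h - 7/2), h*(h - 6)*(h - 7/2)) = h^2 - 7*h/2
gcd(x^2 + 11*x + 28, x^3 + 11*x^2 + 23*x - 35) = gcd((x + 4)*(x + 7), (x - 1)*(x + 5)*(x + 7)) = x + 7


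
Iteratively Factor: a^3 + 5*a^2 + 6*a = (a)*(a^2 + 5*a + 6) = a*(a + 3)*(a + 2)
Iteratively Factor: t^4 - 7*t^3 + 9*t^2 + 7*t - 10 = (t - 5)*(t^3 - 2*t^2 - t + 2) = (t - 5)*(t + 1)*(t^2 - 3*t + 2) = (t - 5)*(t - 2)*(t + 1)*(t - 1)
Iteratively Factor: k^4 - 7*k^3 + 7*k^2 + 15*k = (k - 5)*(k^3 - 2*k^2 - 3*k) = (k - 5)*(k + 1)*(k^2 - 3*k) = (k - 5)*(k - 3)*(k + 1)*(k)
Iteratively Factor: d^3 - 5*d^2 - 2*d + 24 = (d - 3)*(d^2 - 2*d - 8) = (d - 4)*(d - 3)*(d + 2)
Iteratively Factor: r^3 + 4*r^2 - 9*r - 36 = (r + 3)*(r^2 + r - 12) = (r + 3)*(r + 4)*(r - 3)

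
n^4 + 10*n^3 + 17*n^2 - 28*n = n*(n - 1)*(n + 4)*(n + 7)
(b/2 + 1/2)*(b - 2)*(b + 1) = b^3/2 - 3*b/2 - 1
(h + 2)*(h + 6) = h^2 + 8*h + 12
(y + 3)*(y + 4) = y^2 + 7*y + 12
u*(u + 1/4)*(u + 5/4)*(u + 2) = u^4 + 7*u^3/2 + 53*u^2/16 + 5*u/8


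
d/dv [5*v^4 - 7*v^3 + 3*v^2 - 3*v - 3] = 20*v^3 - 21*v^2 + 6*v - 3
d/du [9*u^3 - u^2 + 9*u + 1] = 27*u^2 - 2*u + 9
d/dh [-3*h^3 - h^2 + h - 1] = -9*h^2 - 2*h + 1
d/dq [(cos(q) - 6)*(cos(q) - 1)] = (7 - 2*cos(q))*sin(q)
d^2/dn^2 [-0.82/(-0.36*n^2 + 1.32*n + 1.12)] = (0.212544*n^2 - 0.779328*n - 0.82*(0.72*n - 1.32)*(1.44*n - 2.64) - 0.661248)/(-0.36*n^2 + 1.32*n + 1.12)^3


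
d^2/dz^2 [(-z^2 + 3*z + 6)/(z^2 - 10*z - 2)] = 2*(-7*z^3 + 12*z^2 - 162*z + 548)/(z^6 - 30*z^5 + 294*z^4 - 880*z^3 - 588*z^2 - 120*z - 8)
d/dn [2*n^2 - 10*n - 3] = 4*n - 10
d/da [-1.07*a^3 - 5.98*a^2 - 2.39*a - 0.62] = -3.21*a^2 - 11.96*a - 2.39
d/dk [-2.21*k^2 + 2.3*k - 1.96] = 2.3 - 4.42*k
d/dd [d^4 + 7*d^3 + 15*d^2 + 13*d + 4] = 4*d^3 + 21*d^2 + 30*d + 13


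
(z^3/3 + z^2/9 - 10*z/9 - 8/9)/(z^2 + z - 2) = (3*z^3 + z^2 - 10*z - 8)/(9*(z^2 + z - 2))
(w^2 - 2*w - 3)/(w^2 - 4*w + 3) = (w + 1)/(w - 1)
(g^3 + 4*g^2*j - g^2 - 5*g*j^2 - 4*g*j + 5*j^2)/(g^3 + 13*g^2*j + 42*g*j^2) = (g^3 + 4*g^2*j - g^2 - 5*g*j^2 - 4*g*j + 5*j^2)/(g*(g^2 + 13*g*j + 42*j^2))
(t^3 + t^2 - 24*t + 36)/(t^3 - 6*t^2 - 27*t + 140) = (t^3 + t^2 - 24*t + 36)/(t^3 - 6*t^2 - 27*t + 140)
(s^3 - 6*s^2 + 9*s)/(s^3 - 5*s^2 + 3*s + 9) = s/(s + 1)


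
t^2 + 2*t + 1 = (t + 1)^2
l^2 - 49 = (l - 7)*(l + 7)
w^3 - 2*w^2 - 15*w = w*(w - 5)*(w + 3)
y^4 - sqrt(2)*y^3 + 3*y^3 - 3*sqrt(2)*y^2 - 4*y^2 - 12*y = y*(y + 3)*(y - 2*sqrt(2))*(y + sqrt(2))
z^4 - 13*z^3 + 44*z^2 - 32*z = z*(z - 8)*(z - 4)*(z - 1)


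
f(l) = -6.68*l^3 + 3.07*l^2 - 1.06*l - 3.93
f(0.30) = -4.15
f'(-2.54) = -145.95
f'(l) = -20.04*l^2 + 6.14*l - 1.06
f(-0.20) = -3.54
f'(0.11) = -0.63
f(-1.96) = 60.24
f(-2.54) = 128.03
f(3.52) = -260.97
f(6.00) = -1342.65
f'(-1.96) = -90.08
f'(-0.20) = -3.09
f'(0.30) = -1.02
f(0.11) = -4.02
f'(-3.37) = -249.34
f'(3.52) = -227.75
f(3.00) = -159.84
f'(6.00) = -685.66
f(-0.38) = -2.72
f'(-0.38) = -6.29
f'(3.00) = -163.00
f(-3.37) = 290.17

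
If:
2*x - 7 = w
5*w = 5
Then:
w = 1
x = 4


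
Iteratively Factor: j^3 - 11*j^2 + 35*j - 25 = (j - 1)*(j^2 - 10*j + 25) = (j - 5)*(j - 1)*(j - 5)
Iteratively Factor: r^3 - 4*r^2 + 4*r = (r - 2)*(r^2 - 2*r) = r*(r - 2)*(r - 2)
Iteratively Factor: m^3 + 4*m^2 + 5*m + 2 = (m + 2)*(m^2 + 2*m + 1) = (m + 1)*(m + 2)*(m + 1)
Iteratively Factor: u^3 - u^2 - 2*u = (u - 2)*(u^2 + u) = (u - 2)*(u + 1)*(u)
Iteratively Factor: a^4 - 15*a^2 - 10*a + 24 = (a + 2)*(a^3 - 2*a^2 - 11*a + 12) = (a + 2)*(a + 3)*(a^2 - 5*a + 4) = (a - 1)*(a + 2)*(a + 3)*(a - 4)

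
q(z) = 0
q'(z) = 0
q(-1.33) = 0.00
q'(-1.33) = 0.00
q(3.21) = 0.00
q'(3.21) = 0.00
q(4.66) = 0.00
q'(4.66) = 0.00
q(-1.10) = 0.00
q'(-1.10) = 0.00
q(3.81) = 0.00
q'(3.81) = 0.00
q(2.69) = 0.00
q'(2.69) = 0.00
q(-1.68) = 0.00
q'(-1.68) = 0.00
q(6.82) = 0.00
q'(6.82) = 0.00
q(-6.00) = 0.00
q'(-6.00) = 0.00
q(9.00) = 0.00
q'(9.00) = 0.00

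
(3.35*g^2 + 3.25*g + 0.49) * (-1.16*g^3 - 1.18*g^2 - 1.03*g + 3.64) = -3.886*g^5 - 7.723*g^4 - 7.8539*g^3 + 8.2683*g^2 + 11.3253*g + 1.7836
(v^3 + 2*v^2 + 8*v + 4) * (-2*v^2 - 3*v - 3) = -2*v^5 - 7*v^4 - 25*v^3 - 38*v^2 - 36*v - 12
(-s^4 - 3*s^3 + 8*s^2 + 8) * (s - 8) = -s^5 + 5*s^4 + 32*s^3 - 64*s^2 + 8*s - 64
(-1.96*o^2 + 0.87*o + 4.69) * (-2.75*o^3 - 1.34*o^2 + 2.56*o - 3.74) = 5.39*o^5 + 0.2339*o^4 - 19.0809*o^3 + 3.273*o^2 + 8.7526*o - 17.5406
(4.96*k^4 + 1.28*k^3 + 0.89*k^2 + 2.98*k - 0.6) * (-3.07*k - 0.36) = -15.2272*k^5 - 5.7152*k^4 - 3.1931*k^3 - 9.469*k^2 + 0.7692*k + 0.216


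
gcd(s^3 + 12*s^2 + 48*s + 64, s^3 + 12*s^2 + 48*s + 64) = s^3 + 12*s^2 + 48*s + 64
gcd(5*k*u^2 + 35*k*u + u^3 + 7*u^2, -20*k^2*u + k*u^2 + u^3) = 5*k*u + u^2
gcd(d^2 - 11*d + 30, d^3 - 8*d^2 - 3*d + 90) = d^2 - 11*d + 30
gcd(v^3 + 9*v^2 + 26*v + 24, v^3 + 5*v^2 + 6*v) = v^2 + 5*v + 6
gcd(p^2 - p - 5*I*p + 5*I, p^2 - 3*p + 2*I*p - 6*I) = 1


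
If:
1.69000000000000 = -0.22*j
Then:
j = -7.68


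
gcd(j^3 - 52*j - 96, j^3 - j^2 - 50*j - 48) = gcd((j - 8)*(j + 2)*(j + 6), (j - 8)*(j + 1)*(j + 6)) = j^2 - 2*j - 48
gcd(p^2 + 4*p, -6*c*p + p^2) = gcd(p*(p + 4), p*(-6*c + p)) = p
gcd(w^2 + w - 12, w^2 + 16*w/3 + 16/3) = w + 4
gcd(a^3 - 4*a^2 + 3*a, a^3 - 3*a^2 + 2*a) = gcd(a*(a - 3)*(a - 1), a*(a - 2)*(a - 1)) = a^2 - a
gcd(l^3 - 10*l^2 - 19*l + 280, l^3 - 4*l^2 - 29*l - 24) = l - 8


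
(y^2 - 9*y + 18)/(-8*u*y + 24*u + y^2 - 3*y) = (y - 6)/(-8*u + y)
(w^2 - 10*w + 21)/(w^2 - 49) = (w - 3)/(w + 7)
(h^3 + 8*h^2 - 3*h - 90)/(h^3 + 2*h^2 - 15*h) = (h + 6)/h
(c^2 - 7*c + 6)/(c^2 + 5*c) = (c^2 - 7*c + 6)/(c*(c + 5))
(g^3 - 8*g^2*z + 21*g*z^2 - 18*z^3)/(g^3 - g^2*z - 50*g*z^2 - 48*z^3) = (-g^3 + 8*g^2*z - 21*g*z^2 + 18*z^3)/(-g^3 + g^2*z + 50*g*z^2 + 48*z^3)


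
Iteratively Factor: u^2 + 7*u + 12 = (u + 3)*(u + 4)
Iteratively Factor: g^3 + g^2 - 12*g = (g)*(g^2 + g - 12) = g*(g + 4)*(g - 3)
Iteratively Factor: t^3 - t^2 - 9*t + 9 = (t - 3)*(t^2 + 2*t - 3) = (t - 3)*(t - 1)*(t + 3)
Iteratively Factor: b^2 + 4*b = (b + 4)*(b)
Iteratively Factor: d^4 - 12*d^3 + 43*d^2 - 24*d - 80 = (d + 1)*(d^3 - 13*d^2 + 56*d - 80) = (d - 5)*(d + 1)*(d^2 - 8*d + 16) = (d - 5)*(d - 4)*(d + 1)*(d - 4)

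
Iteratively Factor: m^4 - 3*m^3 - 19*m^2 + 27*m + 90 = (m - 3)*(m^3 - 19*m - 30) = (m - 3)*(m + 2)*(m^2 - 2*m - 15) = (m - 3)*(m + 2)*(m + 3)*(m - 5)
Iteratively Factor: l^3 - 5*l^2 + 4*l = (l)*(l^2 - 5*l + 4) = l*(l - 4)*(l - 1)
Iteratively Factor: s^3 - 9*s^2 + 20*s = (s - 4)*(s^2 - 5*s) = s*(s - 4)*(s - 5)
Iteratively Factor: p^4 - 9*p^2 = (p)*(p^3 - 9*p) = p*(p + 3)*(p^2 - 3*p) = p^2*(p + 3)*(p - 3)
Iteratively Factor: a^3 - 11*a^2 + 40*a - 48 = (a - 4)*(a^2 - 7*a + 12) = (a - 4)^2*(a - 3)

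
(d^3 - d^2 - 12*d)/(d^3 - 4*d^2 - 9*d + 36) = d/(d - 3)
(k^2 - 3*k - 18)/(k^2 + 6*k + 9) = (k - 6)/(k + 3)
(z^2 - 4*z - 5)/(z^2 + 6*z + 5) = (z - 5)/(z + 5)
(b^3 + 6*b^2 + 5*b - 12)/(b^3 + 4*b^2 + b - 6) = (b + 4)/(b + 2)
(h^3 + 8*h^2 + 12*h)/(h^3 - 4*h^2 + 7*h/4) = 4*(h^2 + 8*h + 12)/(4*h^2 - 16*h + 7)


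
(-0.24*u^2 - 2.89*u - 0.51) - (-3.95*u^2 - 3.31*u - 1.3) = 3.71*u^2 + 0.42*u + 0.79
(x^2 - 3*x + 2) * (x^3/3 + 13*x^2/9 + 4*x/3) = x^5/3 + 4*x^4/9 - 7*x^3/3 - 10*x^2/9 + 8*x/3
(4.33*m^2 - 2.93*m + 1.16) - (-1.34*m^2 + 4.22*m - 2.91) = 5.67*m^2 - 7.15*m + 4.07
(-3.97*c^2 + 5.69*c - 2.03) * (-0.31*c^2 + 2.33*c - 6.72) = 1.2307*c^4 - 11.014*c^3 + 40.5654*c^2 - 42.9667*c + 13.6416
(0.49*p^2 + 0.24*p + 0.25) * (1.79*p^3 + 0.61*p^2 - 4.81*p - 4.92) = 0.8771*p^5 + 0.7285*p^4 - 1.763*p^3 - 3.4127*p^2 - 2.3833*p - 1.23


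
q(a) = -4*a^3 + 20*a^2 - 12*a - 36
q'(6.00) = -204.00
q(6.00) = -252.00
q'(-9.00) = -1344.00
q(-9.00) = 4608.00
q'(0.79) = 12.11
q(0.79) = -34.97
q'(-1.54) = -102.06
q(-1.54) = 44.52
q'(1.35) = 20.13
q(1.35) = -25.59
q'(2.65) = 9.73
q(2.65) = -1.79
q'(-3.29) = -273.49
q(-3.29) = 362.41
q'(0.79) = 12.11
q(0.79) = -34.97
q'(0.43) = 2.98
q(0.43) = -37.78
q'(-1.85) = -127.07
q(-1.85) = 79.98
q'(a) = -12*a^2 + 40*a - 12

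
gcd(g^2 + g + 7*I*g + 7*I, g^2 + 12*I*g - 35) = g + 7*I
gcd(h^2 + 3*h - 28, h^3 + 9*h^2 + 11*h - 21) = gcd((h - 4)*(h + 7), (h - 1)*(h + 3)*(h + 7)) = h + 7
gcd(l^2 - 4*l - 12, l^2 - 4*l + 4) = 1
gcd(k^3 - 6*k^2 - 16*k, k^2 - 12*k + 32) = k - 8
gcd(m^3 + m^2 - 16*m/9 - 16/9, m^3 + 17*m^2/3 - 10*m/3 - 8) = m^2 - m/3 - 4/3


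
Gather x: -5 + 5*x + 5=5*x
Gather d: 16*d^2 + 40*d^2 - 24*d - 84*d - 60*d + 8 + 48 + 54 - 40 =56*d^2 - 168*d + 70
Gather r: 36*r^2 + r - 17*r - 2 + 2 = 36*r^2 - 16*r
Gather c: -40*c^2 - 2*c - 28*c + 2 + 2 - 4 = -40*c^2 - 30*c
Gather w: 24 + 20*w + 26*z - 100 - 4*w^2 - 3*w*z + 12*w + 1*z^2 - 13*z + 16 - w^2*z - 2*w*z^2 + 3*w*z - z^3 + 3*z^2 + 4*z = w^2*(-z - 4) + w*(32 - 2*z^2) - z^3 + 4*z^2 + 17*z - 60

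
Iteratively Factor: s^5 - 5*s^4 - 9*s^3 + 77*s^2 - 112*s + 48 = (s - 1)*(s^4 - 4*s^3 - 13*s^2 + 64*s - 48) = (s - 1)*(s + 4)*(s^3 - 8*s^2 + 19*s - 12) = (s - 3)*(s - 1)*(s + 4)*(s^2 - 5*s + 4) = (s - 4)*(s - 3)*(s - 1)*(s + 4)*(s - 1)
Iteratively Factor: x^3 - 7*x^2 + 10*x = (x - 2)*(x^2 - 5*x) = (x - 5)*(x - 2)*(x)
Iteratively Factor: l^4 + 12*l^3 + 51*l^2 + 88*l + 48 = (l + 4)*(l^3 + 8*l^2 + 19*l + 12) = (l + 1)*(l + 4)*(l^2 + 7*l + 12) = (l + 1)*(l + 4)^2*(l + 3)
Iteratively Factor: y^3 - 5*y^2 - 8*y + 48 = (y + 3)*(y^2 - 8*y + 16) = (y - 4)*(y + 3)*(y - 4)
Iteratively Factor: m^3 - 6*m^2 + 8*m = (m)*(m^2 - 6*m + 8) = m*(m - 2)*(m - 4)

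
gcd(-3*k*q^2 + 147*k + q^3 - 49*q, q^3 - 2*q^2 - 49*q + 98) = q^2 - 49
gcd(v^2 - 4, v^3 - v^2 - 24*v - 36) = v + 2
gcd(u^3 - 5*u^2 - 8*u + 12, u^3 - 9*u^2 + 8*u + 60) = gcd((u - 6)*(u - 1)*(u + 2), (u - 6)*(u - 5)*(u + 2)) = u^2 - 4*u - 12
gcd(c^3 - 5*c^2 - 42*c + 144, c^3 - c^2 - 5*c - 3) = c - 3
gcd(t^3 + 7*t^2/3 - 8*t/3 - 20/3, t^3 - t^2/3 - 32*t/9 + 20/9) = t^2 + t/3 - 10/3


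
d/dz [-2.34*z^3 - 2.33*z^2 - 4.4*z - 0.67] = -7.02*z^2 - 4.66*z - 4.4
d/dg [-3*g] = -3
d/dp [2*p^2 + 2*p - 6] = 4*p + 2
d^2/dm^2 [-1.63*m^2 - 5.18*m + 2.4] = -3.26000000000000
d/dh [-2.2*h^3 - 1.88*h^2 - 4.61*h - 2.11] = -6.6*h^2 - 3.76*h - 4.61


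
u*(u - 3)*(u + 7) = u^3 + 4*u^2 - 21*u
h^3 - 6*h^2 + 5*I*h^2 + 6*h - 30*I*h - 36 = (h - 6)*(h - I)*(h + 6*I)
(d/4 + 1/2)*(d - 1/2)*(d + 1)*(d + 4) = d^4/4 + 13*d^3/8 + 21*d^2/8 + d/4 - 1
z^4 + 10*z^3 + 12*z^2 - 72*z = z*(z - 2)*(z + 6)^2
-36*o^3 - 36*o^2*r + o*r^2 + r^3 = (-6*o + r)*(o + r)*(6*o + r)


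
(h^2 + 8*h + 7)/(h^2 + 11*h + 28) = (h + 1)/(h + 4)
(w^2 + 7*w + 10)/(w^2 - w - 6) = (w + 5)/(w - 3)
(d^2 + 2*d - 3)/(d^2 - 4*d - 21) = (d - 1)/(d - 7)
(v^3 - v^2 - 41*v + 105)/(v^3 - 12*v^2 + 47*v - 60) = (v + 7)/(v - 4)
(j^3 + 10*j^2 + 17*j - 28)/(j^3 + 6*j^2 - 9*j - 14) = (j^2 + 3*j - 4)/(j^2 - j - 2)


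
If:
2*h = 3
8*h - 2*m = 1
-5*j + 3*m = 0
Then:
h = 3/2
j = 33/10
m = 11/2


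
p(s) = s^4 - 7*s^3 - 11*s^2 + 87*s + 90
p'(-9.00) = -4332.00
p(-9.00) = 10080.00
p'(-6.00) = -1401.00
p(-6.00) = 1980.00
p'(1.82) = 1.51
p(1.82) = 180.68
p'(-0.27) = 91.33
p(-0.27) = 65.85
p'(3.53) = -76.39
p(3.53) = 107.41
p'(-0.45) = 92.28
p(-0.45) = 49.30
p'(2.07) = -13.04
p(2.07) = 179.23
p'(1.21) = 36.72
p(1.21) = 168.91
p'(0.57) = 68.38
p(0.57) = 134.83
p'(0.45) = 73.21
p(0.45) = 126.33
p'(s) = 4*s^3 - 21*s^2 - 22*s + 87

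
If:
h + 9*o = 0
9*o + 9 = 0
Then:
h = 9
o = -1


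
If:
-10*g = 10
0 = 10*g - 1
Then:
No Solution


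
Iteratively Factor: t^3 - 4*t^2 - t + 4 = (t - 1)*(t^2 - 3*t - 4) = (t - 1)*(t + 1)*(t - 4)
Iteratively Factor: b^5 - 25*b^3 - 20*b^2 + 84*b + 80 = (b + 2)*(b^4 - 2*b^3 - 21*b^2 + 22*b + 40) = (b + 1)*(b + 2)*(b^3 - 3*b^2 - 18*b + 40) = (b - 5)*(b + 1)*(b + 2)*(b^2 + 2*b - 8) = (b - 5)*(b + 1)*(b + 2)*(b + 4)*(b - 2)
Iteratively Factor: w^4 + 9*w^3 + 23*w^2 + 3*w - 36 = (w + 4)*(w^3 + 5*w^2 + 3*w - 9) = (w + 3)*(w + 4)*(w^2 + 2*w - 3) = (w - 1)*(w + 3)*(w + 4)*(w + 3)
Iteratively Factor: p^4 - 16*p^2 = (p - 4)*(p^3 + 4*p^2) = p*(p - 4)*(p^2 + 4*p) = p^2*(p - 4)*(p + 4)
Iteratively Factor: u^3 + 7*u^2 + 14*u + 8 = (u + 1)*(u^2 + 6*u + 8) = (u + 1)*(u + 2)*(u + 4)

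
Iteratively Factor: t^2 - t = (t)*(t - 1)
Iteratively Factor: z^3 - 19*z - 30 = (z - 5)*(z^2 + 5*z + 6) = (z - 5)*(z + 3)*(z + 2)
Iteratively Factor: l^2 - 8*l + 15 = (l - 5)*(l - 3)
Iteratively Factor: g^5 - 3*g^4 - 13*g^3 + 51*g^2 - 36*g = (g)*(g^4 - 3*g^3 - 13*g^2 + 51*g - 36) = g*(g - 3)*(g^3 - 13*g + 12) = g*(g - 3)*(g - 1)*(g^2 + g - 12) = g*(g - 3)^2*(g - 1)*(g + 4)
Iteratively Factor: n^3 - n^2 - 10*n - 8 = (n + 2)*(n^2 - 3*n - 4) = (n + 1)*(n + 2)*(n - 4)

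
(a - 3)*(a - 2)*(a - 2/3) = a^3 - 17*a^2/3 + 28*a/3 - 4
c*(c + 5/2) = c^2 + 5*c/2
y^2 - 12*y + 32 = (y - 8)*(y - 4)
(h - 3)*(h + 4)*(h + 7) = h^3 + 8*h^2 - 5*h - 84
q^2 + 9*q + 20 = (q + 4)*(q + 5)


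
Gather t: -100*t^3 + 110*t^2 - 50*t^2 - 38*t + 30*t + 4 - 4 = -100*t^3 + 60*t^2 - 8*t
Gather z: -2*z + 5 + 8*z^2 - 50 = 8*z^2 - 2*z - 45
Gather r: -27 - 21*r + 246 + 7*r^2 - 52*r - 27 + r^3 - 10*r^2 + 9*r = r^3 - 3*r^2 - 64*r + 192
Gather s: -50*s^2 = -50*s^2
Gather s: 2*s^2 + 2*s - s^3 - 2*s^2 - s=-s^3 + s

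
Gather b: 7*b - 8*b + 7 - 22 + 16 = 1 - b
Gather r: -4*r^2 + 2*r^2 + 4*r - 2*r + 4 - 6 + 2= -2*r^2 + 2*r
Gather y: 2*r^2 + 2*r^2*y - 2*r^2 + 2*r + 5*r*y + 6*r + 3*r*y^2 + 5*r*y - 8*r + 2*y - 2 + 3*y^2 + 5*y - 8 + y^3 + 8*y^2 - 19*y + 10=y^3 + y^2*(3*r + 11) + y*(2*r^2 + 10*r - 12)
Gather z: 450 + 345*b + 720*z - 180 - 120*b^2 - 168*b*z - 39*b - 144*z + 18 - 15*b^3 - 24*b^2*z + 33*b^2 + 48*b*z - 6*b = -15*b^3 - 87*b^2 + 300*b + z*(-24*b^2 - 120*b + 576) + 288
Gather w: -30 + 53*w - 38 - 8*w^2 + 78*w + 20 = -8*w^2 + 131*w - 48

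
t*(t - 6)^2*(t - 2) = t^4 - 14*t^3 + 60*t^2 - 72*t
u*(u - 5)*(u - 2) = u^3 - 7*u^2 + 10*u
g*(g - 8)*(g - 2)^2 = g^4 - 12*g^3 + 36*g^2 - 32*g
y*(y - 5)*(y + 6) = y^3 + y^2 - 30*y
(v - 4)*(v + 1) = v^2 - 3*v - 4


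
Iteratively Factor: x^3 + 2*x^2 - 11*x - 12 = (x + 1)*(x^2 + x - 12) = (x + 1)*(x + 4)*(x - 3)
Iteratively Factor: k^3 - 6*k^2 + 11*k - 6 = (k - 1)*(k^2 - 5*k + 6) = (k - 2)*(k - 1)*(k - 3)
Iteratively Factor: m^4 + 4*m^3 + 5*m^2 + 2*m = (m)*(m^3 + 4*m^2 + 5*m + 2) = m*(m + 2)*(m^2 + 2*m + 1) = m*(m + 1)*(m + 2)*(m + 1)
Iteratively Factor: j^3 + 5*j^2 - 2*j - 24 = (j + 3)*(j^2 + 2*j - 8) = (j + 3)*(j + 4)*(j - 2)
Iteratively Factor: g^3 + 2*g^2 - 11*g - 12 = (g + 4)*(g^2 - 2*g - 3) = (g - 3)*(g + 4)*(g + 1)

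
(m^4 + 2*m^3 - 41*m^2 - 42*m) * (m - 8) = m^5 - 6*m^4 - 57*m^3 + 286*m^2 + 336*m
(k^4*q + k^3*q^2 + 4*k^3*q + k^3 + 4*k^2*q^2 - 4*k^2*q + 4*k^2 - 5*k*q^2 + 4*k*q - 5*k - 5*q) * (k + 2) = k^5*q + k^4*q^2 + 6*k^4*q + k^4 + 6*k^3*q^2 + 4*k^3*q + 6*k^3 + 3*k^2*q^2 - 4*k^2*q + 3*k^2 - 10*k*q^2 + 3*k*q - 10*k - 10*q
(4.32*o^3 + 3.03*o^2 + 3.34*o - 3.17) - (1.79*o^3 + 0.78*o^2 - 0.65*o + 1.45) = 2.53*o^3 + 2.25*o^2 + 3.99*o - 4.62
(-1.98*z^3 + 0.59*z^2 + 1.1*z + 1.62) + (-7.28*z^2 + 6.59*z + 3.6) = -1.98*z^3 - 6.69*z^2 + 7.69*z + 5.22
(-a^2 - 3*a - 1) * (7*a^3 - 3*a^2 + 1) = -7*a^5 - 18*a^4 + 2*a^3 + 2*a^2 - 3*a - 1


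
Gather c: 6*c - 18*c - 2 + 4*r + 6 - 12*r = -12*c - 8*r + 4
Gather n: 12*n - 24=12*n - 24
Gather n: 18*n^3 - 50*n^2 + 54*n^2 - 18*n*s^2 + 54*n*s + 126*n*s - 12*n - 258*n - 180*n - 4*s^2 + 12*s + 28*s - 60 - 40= 18*n^3 + 4*n^2 + n*(-18*s^2 + 180*s - 450) - 4*s^2 + 40*s - 100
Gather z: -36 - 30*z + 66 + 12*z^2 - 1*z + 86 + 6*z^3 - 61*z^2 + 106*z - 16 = 6*z^3 - 49*z^2 + 75*z + 100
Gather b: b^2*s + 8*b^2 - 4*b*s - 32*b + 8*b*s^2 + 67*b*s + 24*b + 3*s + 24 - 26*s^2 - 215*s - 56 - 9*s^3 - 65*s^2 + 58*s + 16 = b^2*(s + 8) + b*(8*s^2 + 63*s - 8) - 9*s^3 - 91*s^2 - 154*s - 16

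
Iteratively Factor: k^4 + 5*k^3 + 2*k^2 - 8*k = (k + 2)*(k^3 + 3*k^2 - 4*k) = (k - 1)*(k + 2)*(k^2 + 4*k) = k*(k - 1)*(k + 2)*(k + 4)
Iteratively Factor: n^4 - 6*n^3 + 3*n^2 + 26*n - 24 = (n - 4)*(n^3 - 2*n^2 - 5*n + 6) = (n - 4)*(n - 3)*(n^2 + n - 2) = (n - 4)*(n - 3)*(n + 2)*(n - 1)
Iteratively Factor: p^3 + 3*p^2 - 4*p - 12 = (p + 3)*(p^2 - 4) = (p - 2)*(p + 3)*(p + 2)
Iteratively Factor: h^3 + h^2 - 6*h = (h - 2)*(h^2 + 3*h) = h*(h - 2)*(h + 3)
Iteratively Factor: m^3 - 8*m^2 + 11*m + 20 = (m + 1)*(m^2 - 9*m + 20) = (m - 5)*(m + 1)*(m - 4)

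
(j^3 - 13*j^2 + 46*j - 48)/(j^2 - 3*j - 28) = (-j^3 + 13*j^2 - 46*j + 48)/(-j^2 + 3*j + 28)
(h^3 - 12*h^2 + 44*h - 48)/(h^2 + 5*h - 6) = (h^3 - 12*h^2 + 44*h - 48)/(h^2 + 5*h - 6)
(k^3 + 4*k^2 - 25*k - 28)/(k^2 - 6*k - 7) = (k^2 + 3*k - 28)/(k - 7)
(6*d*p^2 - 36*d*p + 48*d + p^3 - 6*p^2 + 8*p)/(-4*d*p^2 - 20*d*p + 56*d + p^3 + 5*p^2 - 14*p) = (6*d*p - 24*d + p^2 - 4*p)/(-4*d*p - 28*d + p^2 + 7*p)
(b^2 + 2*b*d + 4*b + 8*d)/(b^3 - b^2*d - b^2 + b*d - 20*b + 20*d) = (b + 2*d)/(b^2 - b*d - 5*b + 5*d)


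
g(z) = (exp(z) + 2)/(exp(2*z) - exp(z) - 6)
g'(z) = (exp(z) + 2)*(-2*exp(2*z) + exp(z))/(exp(2*z) - exp(z) - 6)^2 + exp(z)/(exp(2*z) - exp(z) - 6)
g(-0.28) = -0.45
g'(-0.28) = -0.15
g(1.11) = 29.10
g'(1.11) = -2570.40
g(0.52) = -0.76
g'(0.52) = -0.97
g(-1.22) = -0.37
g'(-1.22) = -0.04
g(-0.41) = -0.43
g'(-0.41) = -0.12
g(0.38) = -0.65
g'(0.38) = -0.62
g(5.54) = 0.00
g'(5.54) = -0.00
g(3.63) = 0.03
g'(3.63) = -0.03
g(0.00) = -0.50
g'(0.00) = -0.25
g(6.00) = 0.00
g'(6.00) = 0.00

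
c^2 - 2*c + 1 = (c - 1)^2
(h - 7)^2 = h^2 - 14*h + 49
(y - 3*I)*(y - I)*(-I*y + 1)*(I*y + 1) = y^4 - 4*I*y^3 - 2*y^2 - 4*I*y - 3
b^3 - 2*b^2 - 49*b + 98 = (b - 7)*(b - 2)*(b + 7)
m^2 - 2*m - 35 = (m - 7)*(m + 5)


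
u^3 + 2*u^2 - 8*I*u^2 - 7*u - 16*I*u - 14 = (u + 2)*(u - 7*I)*(u - I)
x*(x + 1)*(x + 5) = x^3 + 6*x^2 + 5*x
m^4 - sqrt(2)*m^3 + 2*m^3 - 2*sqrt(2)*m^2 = m^2*(m + 2)*(m - sqrt(2))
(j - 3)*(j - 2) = j^2 - 5*j + 6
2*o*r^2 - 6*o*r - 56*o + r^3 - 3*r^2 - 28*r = (2*o + r)*(r - 7)*(r + 4)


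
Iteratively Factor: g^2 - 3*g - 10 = (g - 5)*(g + 2)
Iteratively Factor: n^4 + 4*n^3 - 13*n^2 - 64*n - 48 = (n - 4)*(n^3 + 8*n^2 + 19*n + 12) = (n - 4)*(n + 4)*(n^2 + 4*n + 3) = (n - 4)*(n + 3)*(n + 4)*(n + 1)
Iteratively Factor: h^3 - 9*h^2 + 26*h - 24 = (h - 4)*(h^2 - 5*h + 6) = (h - 4)*(h - 3)*(h - 2)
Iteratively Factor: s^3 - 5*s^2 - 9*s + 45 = (s - 3)*(s^2 - 2*s - 15) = (s - 5)*(s - 3)*(s + 3)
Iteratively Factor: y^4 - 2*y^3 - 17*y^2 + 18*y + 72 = (y + 3)*(y^3 - 5*y^2 - 2*y + 24) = (y - 3)*(y + 3)*(y^2 - 2*y - 8) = (y - 3)*(y + 2)*(y + 3)*(y - 4)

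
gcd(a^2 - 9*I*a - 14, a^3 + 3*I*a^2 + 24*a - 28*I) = a - 2*I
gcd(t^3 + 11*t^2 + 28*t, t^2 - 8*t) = t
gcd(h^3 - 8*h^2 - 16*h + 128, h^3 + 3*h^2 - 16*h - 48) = h^2 - 16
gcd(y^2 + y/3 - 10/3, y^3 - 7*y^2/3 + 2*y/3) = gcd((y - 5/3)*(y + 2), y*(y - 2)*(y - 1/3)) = 1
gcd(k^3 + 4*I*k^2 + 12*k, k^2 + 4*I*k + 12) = k^2 + 4*I*k + 12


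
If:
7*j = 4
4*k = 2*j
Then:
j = 4/7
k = 2/7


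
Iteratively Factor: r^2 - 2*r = (r - 2)*(r)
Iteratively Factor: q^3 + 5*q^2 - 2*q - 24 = (q + 3)*(q^2 + 2*q - 8) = (q + 3)*(q + 4)*(q - 2)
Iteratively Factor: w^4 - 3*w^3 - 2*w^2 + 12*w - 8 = (w - 2)*(w^3 - w^2 - 4*w + 4) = (w - 2)*(w + 2)*(w^2 - 3*w + 2) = (w - 2)^2*(w + 2)*(w - 1)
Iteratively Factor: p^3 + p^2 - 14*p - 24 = (p + 2)*(p^2 - p - 12) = (p + 2)*(p + 3)*(p - 4)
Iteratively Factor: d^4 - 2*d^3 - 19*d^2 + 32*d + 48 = (d - 4)*(d^3 + 2*d^2 - 11*d - 12) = (d - 4)*(d - 3)*(d^2 + 5*d + 4) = (d - 4)*(d - 3)*(d + 4)*(d + 1)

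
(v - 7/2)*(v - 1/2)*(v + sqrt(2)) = v^3 - 4*v^2 + sqrt(2)*v^2 - 4*sqrt(2)*v + 7*v/4 + 7*sqrt(2)/4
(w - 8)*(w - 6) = w^2 - 14*w + 48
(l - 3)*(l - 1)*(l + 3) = l^3 - l^2 - 9*l + 9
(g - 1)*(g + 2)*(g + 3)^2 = g^4 + 7*g^3 + 13*g^2 - 3*g - 18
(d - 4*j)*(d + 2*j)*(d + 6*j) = d^3 + 4*d^2*j - 20*d*j^2 - 48*j^3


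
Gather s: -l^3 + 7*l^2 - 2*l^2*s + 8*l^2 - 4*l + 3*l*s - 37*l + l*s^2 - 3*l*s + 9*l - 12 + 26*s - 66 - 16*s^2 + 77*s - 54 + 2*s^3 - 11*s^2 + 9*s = -l^3 + 15*l^2 - 32*l + 2*s^3 + s^2*(l - 27) + s*(112 - 2*l^2) - 132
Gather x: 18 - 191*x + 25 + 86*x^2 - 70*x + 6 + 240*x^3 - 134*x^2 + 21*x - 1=240*x^3 - 48*x^2 - 240*x + 48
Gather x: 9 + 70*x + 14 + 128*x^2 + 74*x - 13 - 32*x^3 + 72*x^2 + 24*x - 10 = -32*x^3 + 200*x^2 + 168*x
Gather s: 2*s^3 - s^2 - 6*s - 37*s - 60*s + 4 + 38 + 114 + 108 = 2*s^3 - s^2 - 103*s + 264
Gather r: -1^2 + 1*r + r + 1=2*r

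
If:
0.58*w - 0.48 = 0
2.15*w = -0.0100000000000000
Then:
No Solution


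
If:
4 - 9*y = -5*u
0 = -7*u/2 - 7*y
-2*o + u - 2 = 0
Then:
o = -23/19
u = -8/19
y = 4/19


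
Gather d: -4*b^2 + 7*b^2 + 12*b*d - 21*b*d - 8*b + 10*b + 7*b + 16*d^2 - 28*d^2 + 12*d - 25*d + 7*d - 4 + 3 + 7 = 3*b^2 + 9*b - 12*d^2 + d*(-9*b - 6) + 6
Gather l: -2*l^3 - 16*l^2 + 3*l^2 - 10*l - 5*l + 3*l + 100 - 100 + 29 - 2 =-2*l^3 - 13*l^2 - 12*l + 27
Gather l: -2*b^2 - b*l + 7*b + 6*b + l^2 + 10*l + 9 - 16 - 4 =-2*b^2 + 13*b + l^2 + l*(10 - b) - 11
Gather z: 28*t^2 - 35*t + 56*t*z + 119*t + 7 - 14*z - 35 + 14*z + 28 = 28*t^2 + 56*t*z + 84*t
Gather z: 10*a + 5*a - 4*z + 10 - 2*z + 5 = 15*a - 6*z + 15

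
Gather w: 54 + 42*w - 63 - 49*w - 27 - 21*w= -28*w - 36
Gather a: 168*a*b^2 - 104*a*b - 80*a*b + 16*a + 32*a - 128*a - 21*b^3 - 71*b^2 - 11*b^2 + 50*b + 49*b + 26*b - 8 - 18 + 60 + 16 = a*(168*b^2 - 184*b - 80) - 21*b^3 - 82*b^2 + 125*b + 50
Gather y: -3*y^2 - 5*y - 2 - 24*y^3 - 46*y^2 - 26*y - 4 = -24*y^3 - 49*y^2 - 31*y - 6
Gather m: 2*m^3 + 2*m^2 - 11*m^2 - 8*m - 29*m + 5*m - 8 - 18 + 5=2*m^3 - 9*m^2 - 32*m - 21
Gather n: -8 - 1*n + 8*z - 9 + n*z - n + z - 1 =n*(z - 2) + 9*z - 18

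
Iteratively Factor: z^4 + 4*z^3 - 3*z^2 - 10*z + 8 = (z - 1)*(z^3 + 5*z^2 + 2*z - 8) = (z - 1)^2*(z^2 + 6*z + 8) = (z - 1)^2*(z + 2)*(z + 4)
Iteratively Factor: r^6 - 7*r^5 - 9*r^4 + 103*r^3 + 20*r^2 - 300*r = (r + 3)*(r^5 - 10*r^4 + 21*r^3 + 40*r^2 - 100*r) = (r - 5)*(r + 3)*(r^4 - 5*r^3 - 4*r^2 + 20*r) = (r - 5)*(r - 2)*(r + 3)*(r^3 - 3*r^2 - 10*r) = r*(r - 5)*(r - 2)*(r + 3)*(r^2 - 3*r - 10) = r*(r - 5)^2*(r - 2)*(r + 3)*(r + 2)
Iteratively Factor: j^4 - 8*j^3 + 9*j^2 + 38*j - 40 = (j - 5)*(j^3 - 3*j^2 - 6*j + 8) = (j - 5)*(j - 1)*(j^2 - 2*j - 8) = (j - 5)*(j - 1)*(j + 2)*(j - 4)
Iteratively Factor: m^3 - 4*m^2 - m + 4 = (m + 1)*(m^2 - 5*m + 4) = (m - 1)*(m + 1)*(m - 4)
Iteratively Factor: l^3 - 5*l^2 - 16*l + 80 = (l - 4)*(l^2 - l - 20) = (l - 5)*(l - 4)*(l + 4)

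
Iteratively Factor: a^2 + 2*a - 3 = (a + 3)*(a - 1)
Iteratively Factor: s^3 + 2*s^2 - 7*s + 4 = (s - 1)*(s^2 + 3*s - 4) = (s - 1)^2*(s + 4)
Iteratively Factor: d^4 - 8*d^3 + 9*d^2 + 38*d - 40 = (d - 1)*(d^3 - 7*d^2 + 2*d + 40) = (d - 5)*(d - 1)*(d^2 - 2*d - 8) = (d - 5)*(d - 1)*(d + 2)*(d - 4)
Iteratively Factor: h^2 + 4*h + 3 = (h + 1)*(h + 3)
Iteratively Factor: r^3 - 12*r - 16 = (r + 2)*(r^2 - 2*r - 8) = (r - 4)*(r + 2)*(r + 2)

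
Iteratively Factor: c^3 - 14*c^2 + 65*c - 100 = (c - 5)*(c^2 - 9*c + 20) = (c - 5)^2*(c - 4)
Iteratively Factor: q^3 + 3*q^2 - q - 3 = (q + 1)*(q^2 + 2*q - 3) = (q + 1)*(q + 3)*(q - 1)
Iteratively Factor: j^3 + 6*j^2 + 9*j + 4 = (j + 4)*(j^2 + 2*j + 1) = (j + 1)*(j + 4)*(j + 1)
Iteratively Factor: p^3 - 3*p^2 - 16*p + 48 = (p - 4)*(p^2 + p - 12) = (p - 4)*(p + 4)*(p - 3)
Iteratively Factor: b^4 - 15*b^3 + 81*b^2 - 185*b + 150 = (b - 5)*(b^3 - 10*b^2 + 31*b - 30) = (b - 5)*(b - 2)*(b^2 - 8*b + 15) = (b - 5)*(b - 3)*(b - 2)*(b - 5)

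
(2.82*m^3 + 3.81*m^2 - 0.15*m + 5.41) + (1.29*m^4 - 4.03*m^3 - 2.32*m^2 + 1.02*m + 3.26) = 1.29*m^4 - 1.21*m^3 + 1.49*m^2 + 0.87*m + 8.67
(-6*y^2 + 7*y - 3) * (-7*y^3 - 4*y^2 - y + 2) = 42*y^5 - 25*y^4 - y^3 - 7*y^2 + 17*y - 6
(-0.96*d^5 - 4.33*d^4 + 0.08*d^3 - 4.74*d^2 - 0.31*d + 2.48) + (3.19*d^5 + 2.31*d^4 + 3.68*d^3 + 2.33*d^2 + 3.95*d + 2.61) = 2.23*d^5 - 2.02*d^4 + 3.76*d^3 - 2.41*d^2 + 3.64*d + 5.09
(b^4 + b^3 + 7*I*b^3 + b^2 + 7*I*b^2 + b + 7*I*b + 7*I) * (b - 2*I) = b^5 + b^4 + 5*I*b^4 + 15*b^3 + 5*I*b^3 + 15*b^2 + 5*I*b^2 + 14*b + 5*I*b + 14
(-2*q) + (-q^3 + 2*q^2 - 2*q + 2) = -q^3 + 2*q^2 - 4*q + 2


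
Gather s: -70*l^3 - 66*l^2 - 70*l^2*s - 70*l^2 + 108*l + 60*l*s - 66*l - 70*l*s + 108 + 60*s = -70*l^3 - 136*l^2 + 42*l + s*(-70*l^2 - 10*l + 60) + 108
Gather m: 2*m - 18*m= -16*m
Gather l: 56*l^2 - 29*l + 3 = 56*l^2 - 29*l + 3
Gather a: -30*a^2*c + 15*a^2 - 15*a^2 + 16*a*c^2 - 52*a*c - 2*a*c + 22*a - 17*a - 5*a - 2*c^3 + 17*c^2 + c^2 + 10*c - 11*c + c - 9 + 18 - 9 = -30*a^2*c + a*(16*c^2 - 54*c) - 2*c^3 + 18*c^2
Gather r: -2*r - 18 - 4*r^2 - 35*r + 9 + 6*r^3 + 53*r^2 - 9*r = 6*r^3 + 49*r^2 - 46*r - 9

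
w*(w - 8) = w^2 - 8*w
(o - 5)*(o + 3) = o^2 - 2*o - 15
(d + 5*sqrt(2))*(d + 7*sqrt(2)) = d^2 + 12*sqrt(2)*d + 70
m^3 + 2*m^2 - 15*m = m*(m - 3)*(m + 5)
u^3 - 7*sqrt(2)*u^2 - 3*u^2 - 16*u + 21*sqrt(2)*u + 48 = (u - 3)*(u - 8*sqrt(2))*(u + sqrt(2))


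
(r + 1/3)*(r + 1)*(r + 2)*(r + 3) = r^4 + 19*r^3/3 + 13*r^2 + 29*r/3 + 2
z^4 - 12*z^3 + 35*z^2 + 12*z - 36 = (z - 6)^2*(z - 1)*(z + 1)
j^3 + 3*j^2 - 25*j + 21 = (j - 3)*(j - 1)*(j + 7)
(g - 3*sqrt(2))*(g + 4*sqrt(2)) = g^2 + sqrt(2)*g - 24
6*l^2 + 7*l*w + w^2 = (l + w)*(6*l + w)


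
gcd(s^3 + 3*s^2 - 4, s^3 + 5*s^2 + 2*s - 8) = s^2 + s - 2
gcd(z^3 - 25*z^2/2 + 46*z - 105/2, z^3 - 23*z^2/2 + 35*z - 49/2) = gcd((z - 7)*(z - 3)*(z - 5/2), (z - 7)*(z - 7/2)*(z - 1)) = z - 7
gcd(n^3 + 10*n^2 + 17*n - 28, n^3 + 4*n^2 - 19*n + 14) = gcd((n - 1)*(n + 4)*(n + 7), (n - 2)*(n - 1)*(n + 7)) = n^2 + 6*n - 7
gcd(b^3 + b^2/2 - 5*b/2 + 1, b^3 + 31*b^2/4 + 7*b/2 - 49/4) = b - 1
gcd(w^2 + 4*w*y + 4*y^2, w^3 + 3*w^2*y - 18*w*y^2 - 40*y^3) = w + 2*y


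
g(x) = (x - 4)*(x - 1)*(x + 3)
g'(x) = (x - 4)*(x - 1) + (x - 4)*(x + 3) + (x - 1)*(x + 3) = 3*x^2 - 4*x - 11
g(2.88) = -12.38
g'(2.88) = 2.36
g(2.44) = -12.22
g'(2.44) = -2.90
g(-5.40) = -144.38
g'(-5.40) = 98.08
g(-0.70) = 18.38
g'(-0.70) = -6.73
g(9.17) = 514.05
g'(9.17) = 204.59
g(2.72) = -12.59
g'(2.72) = 0.32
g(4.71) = 20.31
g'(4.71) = 36.71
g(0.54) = 5.63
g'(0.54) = -12.29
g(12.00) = 1320.00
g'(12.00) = 373.00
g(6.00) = 90.00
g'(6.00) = 73.00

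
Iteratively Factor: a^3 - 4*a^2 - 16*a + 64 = (a - 4)*(a^2 - 16) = (a - 4)*(a + 4)*(a - 4)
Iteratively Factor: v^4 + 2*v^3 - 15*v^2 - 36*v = (v + 3)*(v^3 - v^2 - 12*v) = v*(v + 3)*(v^2 - v - 12) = v*(v - 4)*(v + 3)*(v + 3)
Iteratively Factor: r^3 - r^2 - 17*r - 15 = (r + 1)*(r^2 - 2*r - 15) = (r + 1)*(r + 3)*(r - 5)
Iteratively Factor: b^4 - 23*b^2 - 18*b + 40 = (b - 5)*(b^3 + 5*b^2 + 2*b - 8) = (b - 5)*(b - 1)*(b^2 + 6*b + 8) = (b - 5)*(b - 1)*(b + 2)*(b + 4)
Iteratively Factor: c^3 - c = (c)*(c^2 - 1) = c*(c - 1)*(c + 1)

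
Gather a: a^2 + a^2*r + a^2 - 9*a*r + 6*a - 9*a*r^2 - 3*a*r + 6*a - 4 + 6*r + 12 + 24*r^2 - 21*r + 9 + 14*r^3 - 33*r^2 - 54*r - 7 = a^2*(r + 2) + a*(-9*r^2 - 12*r + 12) + 14*r^3 - 9*r^2 - 69*r + 10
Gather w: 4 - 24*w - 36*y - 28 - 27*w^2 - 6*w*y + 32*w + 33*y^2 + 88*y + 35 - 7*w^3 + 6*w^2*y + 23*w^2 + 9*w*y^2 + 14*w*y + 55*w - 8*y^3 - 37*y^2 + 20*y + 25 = -7*w^3 + w^2*(6*y - 4) + w*(9*y^2 + 8*y + 63) - 8*y^3 - 4*y^2 + 72*y + 36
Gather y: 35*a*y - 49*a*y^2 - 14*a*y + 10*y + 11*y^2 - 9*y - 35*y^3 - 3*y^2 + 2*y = -35*y^3 + y^2*(8 - 49*a) + y*(21*a + 3)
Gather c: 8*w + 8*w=16*w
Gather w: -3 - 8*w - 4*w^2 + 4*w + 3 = -4*w^2 - 4*w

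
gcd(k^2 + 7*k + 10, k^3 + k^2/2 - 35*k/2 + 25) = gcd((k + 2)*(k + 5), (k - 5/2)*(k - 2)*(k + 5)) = k + 5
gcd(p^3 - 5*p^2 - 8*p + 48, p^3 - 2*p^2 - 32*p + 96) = p^2 - 8*p + 16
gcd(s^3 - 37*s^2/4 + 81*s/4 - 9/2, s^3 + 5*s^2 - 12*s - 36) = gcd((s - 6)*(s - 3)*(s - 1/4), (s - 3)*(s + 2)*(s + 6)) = s - 3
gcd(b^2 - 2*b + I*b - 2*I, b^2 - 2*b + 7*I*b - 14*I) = b - 2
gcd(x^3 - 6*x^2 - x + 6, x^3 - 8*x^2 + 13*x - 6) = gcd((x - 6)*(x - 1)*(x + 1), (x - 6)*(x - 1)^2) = x^2 - 7*x + 6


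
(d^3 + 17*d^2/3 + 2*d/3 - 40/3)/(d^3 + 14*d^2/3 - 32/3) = (d + 5)/(d + 4)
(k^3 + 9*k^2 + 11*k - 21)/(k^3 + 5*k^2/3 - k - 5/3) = 3*(k^2 + 10*k + 21)/(3*k^2 + 8*k + 5)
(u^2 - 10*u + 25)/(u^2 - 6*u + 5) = (u - 5)/(u - 1)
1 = 1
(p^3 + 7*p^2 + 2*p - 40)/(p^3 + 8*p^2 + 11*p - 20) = (p - 2)/(p - 1)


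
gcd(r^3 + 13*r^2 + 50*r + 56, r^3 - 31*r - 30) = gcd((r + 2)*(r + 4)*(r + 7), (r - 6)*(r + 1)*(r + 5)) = 1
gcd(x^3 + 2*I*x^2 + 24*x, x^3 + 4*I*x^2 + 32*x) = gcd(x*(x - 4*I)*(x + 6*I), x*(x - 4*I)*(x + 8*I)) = x^2 - 4*I*x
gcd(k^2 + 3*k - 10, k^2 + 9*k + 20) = k + 5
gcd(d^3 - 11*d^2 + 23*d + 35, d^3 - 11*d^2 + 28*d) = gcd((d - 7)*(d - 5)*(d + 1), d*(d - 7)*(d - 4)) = d - 7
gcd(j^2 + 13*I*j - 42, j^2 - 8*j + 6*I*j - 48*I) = j + 6*I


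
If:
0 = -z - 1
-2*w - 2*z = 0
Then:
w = 1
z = -1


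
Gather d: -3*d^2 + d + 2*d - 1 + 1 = -3*d^2 + 3*d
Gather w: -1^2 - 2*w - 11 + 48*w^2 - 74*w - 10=48*w^2 - 76*w - 22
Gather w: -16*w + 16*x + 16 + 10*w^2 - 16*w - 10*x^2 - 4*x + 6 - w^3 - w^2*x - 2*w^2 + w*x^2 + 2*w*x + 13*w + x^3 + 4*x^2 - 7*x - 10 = -w^3 + w^2*(8 - x) + w*(x^2 + 2*x - 19) + x^3 - 6*x^2 + 5*x + 12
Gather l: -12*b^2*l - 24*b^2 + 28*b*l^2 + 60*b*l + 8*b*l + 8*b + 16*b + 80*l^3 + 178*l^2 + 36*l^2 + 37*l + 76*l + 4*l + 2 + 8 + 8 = -24*b^2 + 24*b + 80*l^3 + l^2*(28*b + 214) + l*(-12*b^2 + 68*b + 117) + 18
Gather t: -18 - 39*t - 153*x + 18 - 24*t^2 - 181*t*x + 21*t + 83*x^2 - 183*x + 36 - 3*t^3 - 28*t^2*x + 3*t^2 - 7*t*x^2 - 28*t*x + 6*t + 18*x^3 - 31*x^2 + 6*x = -3*t^3 + t^2*(-28*x - 21) + t*(-7*x^2 - 209*x - 12) + 18*x^3 + 52*x^2 - 330*x + 36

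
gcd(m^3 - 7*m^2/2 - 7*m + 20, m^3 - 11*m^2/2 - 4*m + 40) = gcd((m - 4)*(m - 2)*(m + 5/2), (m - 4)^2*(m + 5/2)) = m^2 - 3*m/2 - 10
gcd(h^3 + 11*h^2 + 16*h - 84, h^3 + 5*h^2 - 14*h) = h^2 + 5*h - 14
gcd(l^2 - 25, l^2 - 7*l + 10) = l - 5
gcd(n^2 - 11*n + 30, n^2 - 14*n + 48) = n - 6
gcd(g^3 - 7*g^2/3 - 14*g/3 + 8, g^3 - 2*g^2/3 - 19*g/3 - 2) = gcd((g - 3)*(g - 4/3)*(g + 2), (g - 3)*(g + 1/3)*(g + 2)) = g^2 - g - 6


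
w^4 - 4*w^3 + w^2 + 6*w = w*(w - 3)*(w - 2)*(w + 1)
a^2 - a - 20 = (a - 5)*(a + 4)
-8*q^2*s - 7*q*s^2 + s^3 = s*(-8*q + s)*(q + s)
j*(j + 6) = j^2 + 6*j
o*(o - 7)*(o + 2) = o^3 - 5*o^2 - 14*o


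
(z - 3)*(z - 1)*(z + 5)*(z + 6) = z^4 + 7*z^3 - 11*z^2 - 87*z + 90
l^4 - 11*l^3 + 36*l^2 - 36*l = l*(l - 6)*(l - 3)*(l - 2)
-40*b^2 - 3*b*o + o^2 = (-8*b + o)*(5*b + o)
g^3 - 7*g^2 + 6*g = g*(g - 6)*(g - 1)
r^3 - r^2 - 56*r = r*(r - 8)*(r + 7)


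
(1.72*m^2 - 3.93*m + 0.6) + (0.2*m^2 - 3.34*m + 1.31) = 1.92*m^2 - 7.27*m + 1.91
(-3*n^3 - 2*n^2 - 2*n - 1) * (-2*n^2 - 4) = 6*n^5 + 4*n^4 + 16*n^3 + 10*n^2 + 8*n + 4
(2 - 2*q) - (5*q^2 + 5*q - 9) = -5*q^2 - 7*q + 11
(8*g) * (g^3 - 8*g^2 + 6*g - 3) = 8*g^4 - 64*g^3 + 48*g^2 - 24*g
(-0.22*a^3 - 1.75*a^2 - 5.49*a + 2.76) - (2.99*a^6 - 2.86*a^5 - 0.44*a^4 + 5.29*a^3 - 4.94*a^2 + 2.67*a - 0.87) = -2.99*a^6 + 2.86*a^5 + 0.44*a^4 - 5.51*a^3 + 3.19*a^2 - 8.16*a + 3.63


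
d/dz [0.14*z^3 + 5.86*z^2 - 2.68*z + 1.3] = 0.42*z^2 + 11.72*z - 2.68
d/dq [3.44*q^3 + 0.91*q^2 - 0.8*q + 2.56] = 10.32*q^2 + 1.82*q - 0.8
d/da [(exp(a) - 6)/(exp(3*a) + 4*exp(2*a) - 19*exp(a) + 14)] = (-(exp(a) - 6)*(3*exp(2*a) + 8*exp(a) - 19) + exp(3*a) + 4*exp(2*a) - 19*exp(a) + 14)*exp(a)/(exp(3*a) + 4*exp(2*a) - 19*exp(a) + 14)^2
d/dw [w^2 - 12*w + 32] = 2*w - 12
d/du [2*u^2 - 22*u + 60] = 4*u - 22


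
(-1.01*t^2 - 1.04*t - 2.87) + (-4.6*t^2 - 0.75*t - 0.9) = -5.61*t^2 - 1.79*t - 3.77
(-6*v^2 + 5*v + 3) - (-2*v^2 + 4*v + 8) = -4*v^2 + v - 5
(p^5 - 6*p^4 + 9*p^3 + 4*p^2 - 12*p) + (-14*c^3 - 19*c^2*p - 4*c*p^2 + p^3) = -14*c^3 - 19*c^2*p - 4*c*p^2 + p^5 - 6*p^4 + 10*p^3 + 4*p^2 - 12*p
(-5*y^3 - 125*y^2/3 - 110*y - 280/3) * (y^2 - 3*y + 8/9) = -5*y^5 - 80*y^4/3 + 95*y^3/9 + 5390*y^2/27 + 1640*y/9 - 2240/27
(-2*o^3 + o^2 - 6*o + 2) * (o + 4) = -2*o^4 - 7*o^3 - 2*o^2 - 22*o + 8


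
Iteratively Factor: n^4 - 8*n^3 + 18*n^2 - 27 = (n - 3)*(n^3 - 5*n^2 + 3*n + 9) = (n - 3)^2*(n^2 - 2*n - 3) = (n - 3)^3*(n + 1)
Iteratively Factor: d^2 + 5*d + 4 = (d + 1)*(d + 4)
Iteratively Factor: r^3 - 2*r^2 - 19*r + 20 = (r - 1)*(r^2 - r - 20) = (r - 5)*(r - 1)*(r + 4)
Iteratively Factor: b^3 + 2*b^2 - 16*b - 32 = (b + 4)*(b^2 - 2*b - 8) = (b + 2)*(b + 4)*(b - 4)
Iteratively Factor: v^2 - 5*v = (v)*(v - 5)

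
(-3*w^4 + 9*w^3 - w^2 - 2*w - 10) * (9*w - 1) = -27*w^5 + 84*w^4 - 18*w^3 - 17*w^2 - 88*w + 10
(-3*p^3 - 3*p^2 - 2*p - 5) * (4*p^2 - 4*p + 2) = -12*p^5 - 2*p^3 - 18*p^2 + 16*p - 10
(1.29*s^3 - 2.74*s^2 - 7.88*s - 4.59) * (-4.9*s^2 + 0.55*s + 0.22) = -6.321*s^5 + 14.1355*s^4 + 37.3888*s^3 + 17.5542*s^2 - 4.2581*s - 1.0098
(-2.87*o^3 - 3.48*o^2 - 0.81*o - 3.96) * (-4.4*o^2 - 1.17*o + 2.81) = 12.628*o^5 + 18.6699*o^4 - 0.4291*o^3 + 8.5929*o^2 + 2.3571*o - 11.1276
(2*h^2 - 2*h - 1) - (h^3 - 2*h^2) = -h^3 + 4*h^2 - 2*h - 1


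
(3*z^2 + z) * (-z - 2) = -3*z^3 - 7*z^2 - 2*z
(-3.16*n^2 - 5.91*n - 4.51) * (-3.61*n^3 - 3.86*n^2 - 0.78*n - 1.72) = 11.4076*n^5 + 33.5327*n^4 + 41.5585*n^3 + 27.4536*n^2 + 13.683*n + 7.7572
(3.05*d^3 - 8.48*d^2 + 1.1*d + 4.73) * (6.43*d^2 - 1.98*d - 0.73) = 19.6115*d^5 - 60.5654*d^4 + 21.6369*d^3 + 34.4263*d^2 - 10.1684*d - 3.4529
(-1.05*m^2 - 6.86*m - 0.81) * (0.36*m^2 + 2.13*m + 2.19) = -0.378*m^4 - 4.7061*m^3 - 17.2029*m^2 - 16.7487*m - 1.7739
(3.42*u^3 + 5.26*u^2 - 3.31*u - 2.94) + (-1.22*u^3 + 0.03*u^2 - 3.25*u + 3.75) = 2.2*u^3 + 5.29*u^2 - 6.56*u + 0.81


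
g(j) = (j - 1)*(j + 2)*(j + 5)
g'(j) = (j - 1)*(j + 2) + (j - 1)*(j + 5) + (j + 2)*(j + 5) = 3*j^2 + 12*j + 3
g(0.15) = -9.41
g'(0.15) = 4.87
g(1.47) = 10.55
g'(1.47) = 27.12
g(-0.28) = -10.39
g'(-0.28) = -0.12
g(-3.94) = 10.16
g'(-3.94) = 2.29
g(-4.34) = 8.25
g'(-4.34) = 7.43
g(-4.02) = 9.94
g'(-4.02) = 3.24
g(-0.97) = -8.18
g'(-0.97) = -5.82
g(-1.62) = -3.37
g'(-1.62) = -8.57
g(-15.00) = -2080.00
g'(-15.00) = 498.00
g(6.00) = 440.00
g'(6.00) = 183.00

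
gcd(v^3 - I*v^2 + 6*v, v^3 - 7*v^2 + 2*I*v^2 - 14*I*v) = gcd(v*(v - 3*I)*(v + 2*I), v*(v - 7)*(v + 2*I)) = v^2 + 2*I*v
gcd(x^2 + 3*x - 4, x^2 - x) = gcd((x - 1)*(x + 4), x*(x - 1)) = x - 1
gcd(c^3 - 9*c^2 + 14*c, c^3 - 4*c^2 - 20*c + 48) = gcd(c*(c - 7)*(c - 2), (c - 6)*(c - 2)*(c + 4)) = c - 2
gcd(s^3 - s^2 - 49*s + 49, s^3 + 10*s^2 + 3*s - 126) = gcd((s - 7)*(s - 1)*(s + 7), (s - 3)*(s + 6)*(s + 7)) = s + 7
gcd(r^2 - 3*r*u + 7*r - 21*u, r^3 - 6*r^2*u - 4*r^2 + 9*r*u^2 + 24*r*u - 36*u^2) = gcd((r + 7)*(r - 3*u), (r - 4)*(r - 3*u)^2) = r - 3*u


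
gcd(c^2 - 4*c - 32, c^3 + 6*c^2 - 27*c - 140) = c + 4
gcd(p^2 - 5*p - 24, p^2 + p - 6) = p + 3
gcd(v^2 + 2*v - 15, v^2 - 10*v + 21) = v - 3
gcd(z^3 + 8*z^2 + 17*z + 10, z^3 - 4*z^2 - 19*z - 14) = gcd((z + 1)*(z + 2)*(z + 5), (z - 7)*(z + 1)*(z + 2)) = z^2 + 3*z + 2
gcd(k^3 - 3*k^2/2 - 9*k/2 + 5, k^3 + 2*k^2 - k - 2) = k^2 + k - 2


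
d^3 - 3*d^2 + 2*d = d*(d - 2)*(d - 1)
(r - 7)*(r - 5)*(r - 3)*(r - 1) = r^4 - 16*r^3 + 86*r^2 - 176*r + 105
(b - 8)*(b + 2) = b^2 - 6*b - 16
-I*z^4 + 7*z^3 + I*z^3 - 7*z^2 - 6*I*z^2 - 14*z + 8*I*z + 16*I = (z - 2)*(z - I)*(z + 8*I)*(-I*z - I)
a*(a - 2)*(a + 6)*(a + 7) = a^4 + 11*a^3 + 16*a^2 - 84*a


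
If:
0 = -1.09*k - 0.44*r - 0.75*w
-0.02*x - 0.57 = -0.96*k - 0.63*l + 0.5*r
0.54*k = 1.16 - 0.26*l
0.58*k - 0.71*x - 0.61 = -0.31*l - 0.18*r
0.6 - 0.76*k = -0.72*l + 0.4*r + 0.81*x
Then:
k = 0.15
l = 4.14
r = 4.29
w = -2.74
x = 2.16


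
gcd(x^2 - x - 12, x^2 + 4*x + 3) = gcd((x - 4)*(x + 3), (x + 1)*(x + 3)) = x + 3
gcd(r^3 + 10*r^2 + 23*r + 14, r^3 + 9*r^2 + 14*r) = r^2 + 9*r + 14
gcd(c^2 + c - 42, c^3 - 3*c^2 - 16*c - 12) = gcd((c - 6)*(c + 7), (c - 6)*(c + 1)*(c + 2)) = c - 6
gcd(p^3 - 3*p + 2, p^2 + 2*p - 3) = p - 1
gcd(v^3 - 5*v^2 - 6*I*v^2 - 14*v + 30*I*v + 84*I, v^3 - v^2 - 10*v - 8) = v + 2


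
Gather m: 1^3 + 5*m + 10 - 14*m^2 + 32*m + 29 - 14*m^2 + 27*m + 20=-28*m^2 + 64*m + 60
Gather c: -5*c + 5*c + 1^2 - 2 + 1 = 0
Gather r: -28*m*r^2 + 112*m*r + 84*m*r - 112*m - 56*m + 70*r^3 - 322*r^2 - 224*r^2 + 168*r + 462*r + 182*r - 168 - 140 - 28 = -168*m + 70*r^3 + r^2*(-28*m - 546) + r*(196*m + 812) - 336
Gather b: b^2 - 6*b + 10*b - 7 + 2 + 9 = b^2 + 4*b + 4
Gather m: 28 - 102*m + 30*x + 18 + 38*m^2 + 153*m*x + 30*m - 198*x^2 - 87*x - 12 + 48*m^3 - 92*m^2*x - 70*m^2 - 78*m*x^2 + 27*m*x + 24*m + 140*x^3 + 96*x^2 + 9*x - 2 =48*m^3 + m^2*(-92*x - 32) + m*(-78*x^2 + 180*x - 48) + 140*x^3 - 102*x^2 - 48*x + 32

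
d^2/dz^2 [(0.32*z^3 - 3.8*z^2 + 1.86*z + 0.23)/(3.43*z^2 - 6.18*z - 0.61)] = (3.5527136788005e-15*z^5 - 91.5526040000001*z^3 - 24.2308620000001*z^2 - 5.18791199999998*z + 1.679346)/(40.353607*z^6 - 218.121246*z^5 + 371.470029*z^4 - 158.446548*z^3 - 66.063183*z^2 - 6.898734*z - 0.226981)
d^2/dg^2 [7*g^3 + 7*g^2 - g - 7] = 42*g + 14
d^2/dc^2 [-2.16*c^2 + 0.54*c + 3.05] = -4.32000000000000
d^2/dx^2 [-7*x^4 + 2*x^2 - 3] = 4 - 84*x^2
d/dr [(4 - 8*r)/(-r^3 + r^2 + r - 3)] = 4*(-4*r^3 + 5*r^2 - 2*r + 5)/(r^6 - 2*r^5 - r^4 + 8*r^3 - 5*r^2 - 6*r + 9)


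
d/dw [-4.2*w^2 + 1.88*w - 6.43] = 1.88 - 8.4*w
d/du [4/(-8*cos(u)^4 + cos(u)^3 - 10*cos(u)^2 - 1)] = 4*(-32*cos(u)^2 + 3*cos(u) - 20)*sin(u)*cos(u)/(8*cos(u)^4 - cos(u)^3 + 10*cos(u)^2 + 1)^2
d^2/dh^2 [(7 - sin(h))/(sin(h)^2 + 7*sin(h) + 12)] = (sin(h)^5 - 35*sin(h)^4 - 221*sin(h)^3 - 49*sin(h)^2 + 1098*sin(h) + 686)/(sin(h)^2 + 7*sin(h) + 12)^3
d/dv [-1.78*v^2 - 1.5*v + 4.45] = -3.56*v - 1.5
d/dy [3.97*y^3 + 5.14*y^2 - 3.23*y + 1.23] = 11.91*y^2 + 10.28*y - 3.23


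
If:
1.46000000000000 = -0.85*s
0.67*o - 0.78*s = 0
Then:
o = -2.00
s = -1.72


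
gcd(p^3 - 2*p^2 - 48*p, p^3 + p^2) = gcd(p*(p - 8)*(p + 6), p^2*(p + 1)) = p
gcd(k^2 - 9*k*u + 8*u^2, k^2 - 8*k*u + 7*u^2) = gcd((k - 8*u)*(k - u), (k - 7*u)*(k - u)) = -k + u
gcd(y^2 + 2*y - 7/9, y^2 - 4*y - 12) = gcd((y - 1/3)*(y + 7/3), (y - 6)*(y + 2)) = 1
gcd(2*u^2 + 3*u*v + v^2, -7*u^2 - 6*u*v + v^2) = u + v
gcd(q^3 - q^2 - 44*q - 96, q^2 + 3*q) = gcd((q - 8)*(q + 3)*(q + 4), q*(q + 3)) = q + 3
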